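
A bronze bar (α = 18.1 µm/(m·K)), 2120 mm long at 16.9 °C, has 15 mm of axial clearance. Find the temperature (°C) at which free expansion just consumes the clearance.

408 °C

α·L₀·ΔT = 15.0 mm ⇒ ΔT = 15.0 / (18.1×10⁻⁶ × 2120.0) = 390.9 K.
T = 16.9 + 390.9 = 407.8 °C.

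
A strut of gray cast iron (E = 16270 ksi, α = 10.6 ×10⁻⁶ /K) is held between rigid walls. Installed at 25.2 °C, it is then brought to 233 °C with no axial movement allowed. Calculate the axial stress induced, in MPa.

247 MPa

E = 16270 ksi = 112.2 GPa.
ΔT = 207.8 K. Constrained thermal stress σ = E·α·ΔT = 112.2×10³ MPa × 10.6×10⁻⁶ × 207.8 = 247 MPa (compressive).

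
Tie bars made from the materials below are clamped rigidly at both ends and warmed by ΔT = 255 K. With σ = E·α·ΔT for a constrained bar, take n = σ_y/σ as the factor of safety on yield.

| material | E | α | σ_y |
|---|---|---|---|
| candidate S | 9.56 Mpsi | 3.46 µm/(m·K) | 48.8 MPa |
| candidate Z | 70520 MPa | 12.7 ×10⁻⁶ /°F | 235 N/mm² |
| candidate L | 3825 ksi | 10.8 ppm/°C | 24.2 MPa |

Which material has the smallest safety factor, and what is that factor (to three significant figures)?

Converting E to GPa, α to ×10⁻⁶/K, σ_y to MPa, then σ and n for each:
  candidate S: E = 65.91, α = 3.46, σ_y = 48.80 → σ = 58.2 MPa, n = 0.839
  candidate Z: E = 70.52, α = 22.9, σ_y = 235.0 → σ = 411 MPa, n = 0.572
  candidate L: E = 26.37, α = 10.8, σ_y = 24.20 → σ = 72.6 MPa, n = 0.333
Smallest n: candidate L with n = 0.333.

candidate L, n = 0.333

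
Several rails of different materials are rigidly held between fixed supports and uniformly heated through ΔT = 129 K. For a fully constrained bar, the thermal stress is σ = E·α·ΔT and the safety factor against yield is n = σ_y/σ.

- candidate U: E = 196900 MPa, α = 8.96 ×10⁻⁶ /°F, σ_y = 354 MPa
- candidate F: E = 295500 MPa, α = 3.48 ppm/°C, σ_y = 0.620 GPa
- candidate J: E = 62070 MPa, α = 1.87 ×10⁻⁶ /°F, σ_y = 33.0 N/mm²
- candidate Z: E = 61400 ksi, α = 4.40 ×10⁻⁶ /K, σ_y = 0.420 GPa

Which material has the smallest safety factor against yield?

With everything in SI (GPa, ×10⁻⁶/K, MPa):
  candidate U: E = 196.9, α = 16.1, σ_y = 354.0 → σ = 410 MPa, n = 0.864
  candidate F: E = 295.5, α = 3.48, σ_y = 620.0 → σ = 133 MPa, n = 4.67
  candidate J: E = 62.07, α = 3.37, σ_y = 33.00 → σ = 27.0 MPa, n = 1.22
  candidate Z: E = 423.3, α = 4.40, σ_y = 420.0 → σ = 240 MPa, n = 1.75
The minimum is candidate U at n = 0.864.

candidate U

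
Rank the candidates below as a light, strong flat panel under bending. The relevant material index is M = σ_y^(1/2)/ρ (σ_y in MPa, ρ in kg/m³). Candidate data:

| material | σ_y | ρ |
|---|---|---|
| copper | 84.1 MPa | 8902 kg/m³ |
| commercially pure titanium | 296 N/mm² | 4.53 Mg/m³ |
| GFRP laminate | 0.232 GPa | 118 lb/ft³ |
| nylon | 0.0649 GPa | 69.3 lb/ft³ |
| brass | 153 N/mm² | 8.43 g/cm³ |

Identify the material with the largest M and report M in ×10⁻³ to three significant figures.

Convert each candidate to consistent units, then evaluate M:
  copper: σ_y = 84.10 MPa, ρ = 8902 kg/m³
  commercially pure titanium: σ_y = 296.0 MPa, ρ = 4530 kg/m³
  GFRP laminate: σ_y = 232.0 MPa, ρ = 1890 kg/m³
  nylon: σ_y = 64.90 MPa, ρ = 1110 kg/m³
  brass: σ_y = 153.0 MPa, ρ = 8430 kg/m³
  GFRP laminate: M = 8.06×10⁻³
  nylon: M = 7.26×10⁻³
  commercially pure titanium: M = 3.80×10⁻³
  brass: M = 1.47×10⁻³
  copper: M = 1.03×10⁻³
GFRP laminate has the largest M.

GFRP laminate, M = 8.06×10⁻³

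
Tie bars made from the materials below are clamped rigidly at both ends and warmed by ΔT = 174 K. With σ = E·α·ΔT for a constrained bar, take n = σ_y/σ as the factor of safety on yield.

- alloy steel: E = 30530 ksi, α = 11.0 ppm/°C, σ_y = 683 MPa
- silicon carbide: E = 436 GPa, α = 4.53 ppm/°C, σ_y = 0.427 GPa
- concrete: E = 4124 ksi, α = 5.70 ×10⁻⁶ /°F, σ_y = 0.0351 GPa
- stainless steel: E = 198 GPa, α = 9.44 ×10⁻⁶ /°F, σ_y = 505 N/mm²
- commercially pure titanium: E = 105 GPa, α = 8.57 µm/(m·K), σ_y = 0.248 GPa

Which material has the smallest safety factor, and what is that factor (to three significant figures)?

In consistent units (E in GPa, α in ×10⁻⁶/K, σ_y in MPa):
  alloy steel: E = 210.5, α = 11.0, σ_y = 683.0 → σ = 403 MPa, n = 1.70
  silicon carbide: E = 436.0, α = 4.53, σ_y = 427.0 → σ = 344 MPa, n = 1.24
  concrete: E = 28.43, α = 10.3, σ_y = 35.10 → σ = 50.8 MPa, n = 0.691
  stainless steel: E = 198.0, α = 17.0, σ_y = 505.0 → σ = 585 MPa, n = 0.863
  commercially pure titanium: E = 105.0, α = 8.57, σ_y = 248.0 → σ = 157 MPa, n = 1.58
Concrete has the lowest safety factor, n = 0.691.

concrete, n = 0.691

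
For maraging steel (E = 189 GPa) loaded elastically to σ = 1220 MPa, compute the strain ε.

6.46×10⁻³

ε = σ/E = 1220 / 189000 = 6.46×10⁻³.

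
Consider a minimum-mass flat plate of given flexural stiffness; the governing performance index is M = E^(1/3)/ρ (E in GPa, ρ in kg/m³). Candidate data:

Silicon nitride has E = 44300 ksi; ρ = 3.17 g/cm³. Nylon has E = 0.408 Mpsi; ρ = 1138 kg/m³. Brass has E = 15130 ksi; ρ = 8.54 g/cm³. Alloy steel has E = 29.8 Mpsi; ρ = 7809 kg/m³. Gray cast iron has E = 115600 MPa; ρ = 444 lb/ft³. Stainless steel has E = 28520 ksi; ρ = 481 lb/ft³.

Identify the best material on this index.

In SI units:
  silicon nitride: E = 305.4 GPa, ρ = 3170 kg/m³
  nylon: E = 2.813 GPa, ρ = 1138 kg/m³
  brass: E = 104.3 GPa, ρ = 8540 kg/m³
  alloy steel: E = 205.5 GPa, ρ = 7809 kg/m³
  gray cast iron: E = 115.6 GPa, ρ = 7112 kg/m³
  stainless steel: E = 196.6 GPa, ρ = 7705 kg/m³
  silicon nitride: M = 2.12×10⁻³
  nylon: M = 1.24×10⁻³
  alloy steel: M = 0.756×10⁻³
  stainless steel: M = 0.755×10⁻³
  gray cast iron: M = 0.685×10⁻³
  brass: M = 0.551×10⁻³
Silicon nitride has the largest M.

silicon nitride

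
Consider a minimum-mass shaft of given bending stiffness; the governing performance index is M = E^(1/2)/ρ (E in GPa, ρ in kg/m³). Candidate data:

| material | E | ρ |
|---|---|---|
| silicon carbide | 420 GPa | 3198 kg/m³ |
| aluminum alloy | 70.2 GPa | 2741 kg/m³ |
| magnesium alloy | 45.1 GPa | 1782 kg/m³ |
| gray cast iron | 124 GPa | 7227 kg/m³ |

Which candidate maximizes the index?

Per-candidate index values:
  silicon carbide: M = 6.41×10⁻³
  magnesium alloy: M = 3.77×10⁻³
  aluminum alloy: M = 3.06×10⁻³
  gray cast iron: M = 1.54×10⁻³
Highest index: silicon carbide.

silicon carbide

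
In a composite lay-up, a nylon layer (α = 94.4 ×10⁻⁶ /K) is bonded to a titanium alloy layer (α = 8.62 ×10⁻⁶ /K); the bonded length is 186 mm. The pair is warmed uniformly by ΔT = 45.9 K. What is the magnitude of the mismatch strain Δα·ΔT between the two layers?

Δα = |94.4 − 8.62|×10⁻⁶/K = 85.8×10⁻⁶/K.
Mismatch strain = Δα·ΔT = 85.8×10⁻⁶ × 45.9 = 3.94×10⁻³.

3.94×10⁻³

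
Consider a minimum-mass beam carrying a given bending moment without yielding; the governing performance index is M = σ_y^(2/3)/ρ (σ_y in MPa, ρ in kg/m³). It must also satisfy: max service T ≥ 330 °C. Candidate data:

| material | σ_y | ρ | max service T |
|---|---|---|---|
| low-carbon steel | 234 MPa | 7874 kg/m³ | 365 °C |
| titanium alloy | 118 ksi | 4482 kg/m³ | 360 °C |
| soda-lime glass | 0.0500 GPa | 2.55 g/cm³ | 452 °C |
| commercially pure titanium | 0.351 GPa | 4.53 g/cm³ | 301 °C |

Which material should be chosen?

Screen on constraints: max service T ≥ 330 °C. Survivors: low-carbon steel, titanium alloy, soda-lime glass.
In SI units:
  low-carbon steel: σ_y = 234.0 MPa, ρ = 7874 kg/m³
  titanium alloy: σ_y = 813.6 MPa, ρ = 4482 kg/m³
  soda-lime glass: σ_y = 50.00 MPa, ρ = 2550 kg/m³
  titanium alloy: M = 19.4×10⁻³
  soda-lime glass: M = 5.32×10⁻³
  low-carbon steel: M = 4.82×10⁻³
Titanium alloy has the largest M.

titanium alloy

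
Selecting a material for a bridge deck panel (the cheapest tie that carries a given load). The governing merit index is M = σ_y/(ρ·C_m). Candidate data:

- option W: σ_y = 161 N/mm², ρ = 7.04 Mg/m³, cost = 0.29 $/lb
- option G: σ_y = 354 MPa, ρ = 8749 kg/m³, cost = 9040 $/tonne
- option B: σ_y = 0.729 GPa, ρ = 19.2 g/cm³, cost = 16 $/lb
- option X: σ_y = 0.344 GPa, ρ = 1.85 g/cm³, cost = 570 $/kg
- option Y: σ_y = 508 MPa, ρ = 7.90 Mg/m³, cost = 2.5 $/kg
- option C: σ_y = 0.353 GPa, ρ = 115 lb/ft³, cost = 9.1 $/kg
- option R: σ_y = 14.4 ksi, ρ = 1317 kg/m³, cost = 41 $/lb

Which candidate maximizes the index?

option W

Convert each candidate to consistent units, then evaluate M:
  option W: σ_y = 161.0 MPa, ρ = 7040 kg/m³, cost = 0.6393 $/kg
  option G: σ_y = 354.0 MPa, ρ = 8749 kg/m³, cost = 9.040 $/kg
  option B: σ_y = 729.0 MPa, ρ = 19200 kg/m³, cost = 35.27 $/kg
  option X: σ_y = 344.0 MPa, ρ = 1850 kg/m³, cost = 570.0 $/kg
  option Y: σ_y = 508.0 MPa, ρ = 7900 kg/m³, cost = 2.500 $/kg
  option C: σ_y = 353.0 MPa, ρ = 1842 kg/m³, cost = 9.100 $/kg
  option R: σ_y = 99.28 MPa, ρ = 1317 kg/m³, cost = 90.39 $/kg
  option W: M = 35.8 kN·m per $
  option Y: M = 25.7 kN·m per $
  option C: M = 21.1 kN·m per $
  option G: M = 4.48 kN·m per $
  option B: M = 1.08 kN·m per $
  option R: M = 0.834 kN·m per $
  option X: M = 0.326 kN·m per $
The maximum is for option W.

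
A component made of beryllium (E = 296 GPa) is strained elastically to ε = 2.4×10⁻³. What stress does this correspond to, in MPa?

σ = E·ε = 296000 MPa × 2.4×10⁻³ = 710 MPa.

710 MPa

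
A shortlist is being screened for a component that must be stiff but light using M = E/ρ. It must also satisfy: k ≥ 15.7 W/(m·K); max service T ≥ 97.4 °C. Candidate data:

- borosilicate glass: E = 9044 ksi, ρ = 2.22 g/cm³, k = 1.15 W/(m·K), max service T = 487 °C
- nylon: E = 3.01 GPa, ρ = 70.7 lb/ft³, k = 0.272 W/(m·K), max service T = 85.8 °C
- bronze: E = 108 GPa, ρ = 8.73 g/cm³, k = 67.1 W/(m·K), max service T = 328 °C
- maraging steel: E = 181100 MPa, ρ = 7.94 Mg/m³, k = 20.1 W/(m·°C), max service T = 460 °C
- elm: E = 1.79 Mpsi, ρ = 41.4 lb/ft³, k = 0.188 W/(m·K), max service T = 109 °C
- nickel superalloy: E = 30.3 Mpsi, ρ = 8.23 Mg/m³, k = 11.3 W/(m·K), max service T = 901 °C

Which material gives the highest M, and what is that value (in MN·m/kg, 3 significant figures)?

Screen on constraints: k ≥ 15.7 W/(m·K); max service T ≥ 97.4 °C. Survivors: bronze, maraging steel.
In SI units:
  bronze: E = 108.0 GPa, ρ = 8730 kg/m³
  maraging steel: E = 181.1 GPa, ρ = 7940 kg/m³
  maraging steel: M = 22.8 MN·m/kg
  bronze: M = 12.4 MN·m/kg
Maraging steel ranks first.

maraging steel, M = 22.8 MN·m/kg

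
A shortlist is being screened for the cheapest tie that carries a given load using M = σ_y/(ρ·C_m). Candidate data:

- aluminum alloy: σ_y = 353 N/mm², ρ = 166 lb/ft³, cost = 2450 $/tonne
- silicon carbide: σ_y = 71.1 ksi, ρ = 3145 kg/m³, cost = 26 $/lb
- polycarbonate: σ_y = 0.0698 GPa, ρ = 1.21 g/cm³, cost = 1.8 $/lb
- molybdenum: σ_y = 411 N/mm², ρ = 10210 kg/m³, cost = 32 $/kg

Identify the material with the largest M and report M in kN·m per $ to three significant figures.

Putting every candidate on a common basis:
  aluminum alloy: σ_y = 353.0 MPa, ρ = 2659 kg/m³, cost = 2.450 $/kg
  silicon carbide: σ_y = 490.2 MPa, ρ = 3145 kg/m³, cost = 57.32 $/kg
  polycarbonate: σ_y = 69.80 MPa, ρ = 1210 kg/m³, cost = 3.968 $/kg
  molybdenum: σ_y = 411.0 MPa, ρ = 10210 kg/m³, cost = 32.00 $/kg
  aluminum alloy: M = 54.2 kN·m per $
  polycarbonate: M = 14.5 kN·m per $
  silicon carbide: M = 2.72 kN·m per $
  molybdenum: M = 1.26 kN·m per $
Aluminum alloy has the largest M.

aluminum alloy, M = 54.2 kN·m per $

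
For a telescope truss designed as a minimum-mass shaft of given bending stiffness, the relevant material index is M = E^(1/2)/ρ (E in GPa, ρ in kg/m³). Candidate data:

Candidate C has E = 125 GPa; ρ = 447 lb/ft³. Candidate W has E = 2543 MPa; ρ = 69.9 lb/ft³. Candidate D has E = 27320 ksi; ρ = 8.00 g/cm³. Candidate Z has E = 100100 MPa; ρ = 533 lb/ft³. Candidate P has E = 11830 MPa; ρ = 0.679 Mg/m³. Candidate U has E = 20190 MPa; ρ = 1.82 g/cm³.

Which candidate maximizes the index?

Normalizing units and computing the index:
  candidate C: E = 125.0 GPa, ρ = 7160 kg/m³
  candidate W: E = 2.543 GPa, ρ = 1120 kg/m³
  candidate D: E = 188.4 GPa, ρ = 8000 kg/m³
  candidate Z: E = 100.1 GPa, ρ = 8538 kg/m³
  candidate P: E = 11.83 GPa, ρ = 679.0 kg/m³
  candidate U: E = 20.19 GPa, ρ = 1820 kg/m³
  candidate P: M = 5.07×10⁻³
  candidate U: M = 2.47×10⁻³
  candidate D: M = 1.72×10⁻³
  candidate C: M = 1.56×10⁻³
  candidate W: M = 1.42×10⁻³
  candidate Z: M = 1.17×10⁻³
Candidate P has the largest M.

candidate P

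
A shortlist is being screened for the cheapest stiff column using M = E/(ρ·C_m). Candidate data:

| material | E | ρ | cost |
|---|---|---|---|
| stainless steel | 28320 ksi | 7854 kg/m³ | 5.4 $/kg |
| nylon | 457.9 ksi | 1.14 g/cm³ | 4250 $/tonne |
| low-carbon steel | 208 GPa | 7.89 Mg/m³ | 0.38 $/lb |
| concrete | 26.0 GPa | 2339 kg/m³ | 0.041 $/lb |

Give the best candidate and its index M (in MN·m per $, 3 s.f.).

After converting to SI:
  stainless steel: E = 195.3 GPa, ρ = 7854 kg/m³, cost = 5.400 $/kg
  nylon: E = 3.157 GPa, ρ = 1140 kg/m³, cost = 4.250 $/kg
  low-carbon steel: E = 208.0 GPa, ρ = 7890 kg/m³, cost = 0.8377 $/kg
  concrete: E = 26.00 GPa, ρ = 2339 kg/m³, cost = 0.09039 $/kg
  concrete: M = 123 MN·m per $
  low-carbon steel: M = 31.5 MN·m per $
  stainless steel: M = 4.60 MN·m per $
  nylon: M = 0.652 MN·m per $
Concrete ranks first.

concrete, M = 123 MN·m per $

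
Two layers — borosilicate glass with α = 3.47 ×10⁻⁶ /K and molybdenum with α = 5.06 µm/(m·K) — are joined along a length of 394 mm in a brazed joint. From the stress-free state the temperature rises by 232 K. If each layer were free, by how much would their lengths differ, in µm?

145 µm

Δα = |3.47 − 5.06|×10⁻⁶/K = 1.59×10⁻⁶/K.
ΔL_mismatch = Δα·L·ΔT = 1.59×10⁻⁶ × 394.0 mm × 232.0 K = 145 µm.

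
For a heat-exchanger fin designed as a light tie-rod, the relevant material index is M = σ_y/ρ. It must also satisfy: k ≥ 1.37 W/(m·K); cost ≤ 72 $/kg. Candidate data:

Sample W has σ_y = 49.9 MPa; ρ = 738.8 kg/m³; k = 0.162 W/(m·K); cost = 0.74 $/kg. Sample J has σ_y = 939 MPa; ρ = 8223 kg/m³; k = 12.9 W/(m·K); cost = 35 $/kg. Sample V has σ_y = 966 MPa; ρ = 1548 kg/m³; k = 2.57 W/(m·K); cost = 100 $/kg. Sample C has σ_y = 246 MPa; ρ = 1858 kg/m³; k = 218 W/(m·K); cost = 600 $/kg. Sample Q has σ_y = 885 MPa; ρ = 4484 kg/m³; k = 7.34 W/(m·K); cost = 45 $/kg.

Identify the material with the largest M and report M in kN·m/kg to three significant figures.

Screen on constraints: k ≥ 1.37 W/(m·K); cost ≤ 72 $/kg. Survivors: sample J, sample Q.
Computing M directly (units already consistent):
  sample Q: M = 197 kN·m/kg
  sample J: M = 114 kN·m/kg
Sample Q has the largest M.

sample Q, M = 197 kN·m/kg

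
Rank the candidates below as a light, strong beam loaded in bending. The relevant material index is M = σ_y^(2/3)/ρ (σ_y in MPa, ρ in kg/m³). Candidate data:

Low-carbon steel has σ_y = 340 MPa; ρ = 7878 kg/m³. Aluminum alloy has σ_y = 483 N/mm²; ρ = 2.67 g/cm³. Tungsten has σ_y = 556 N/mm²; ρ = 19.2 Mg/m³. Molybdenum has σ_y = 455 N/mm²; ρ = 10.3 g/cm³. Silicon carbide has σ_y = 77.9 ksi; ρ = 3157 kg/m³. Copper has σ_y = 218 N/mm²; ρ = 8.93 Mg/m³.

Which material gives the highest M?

After converting to SI:
  low-carbon steel: σ_y = 340.0 MPa, ρ = 7878 kg/m³
  aluminum alloy: σ_y = 483.0 MPa, ρ = 2670 kg/m³
  tungsten: σ_y = 556.0 MPa, ρ = 19200 kg/m³
  molybdenum: σ_y = 455.0 MPa, ρ = 10300 kg/m³
  silicon carbide: σ_y = 537.1 MPa, ρ = 3157 kg/m³
  copper: σ_y = 218.0 MPa, ρ = 8930 kg/m³
  aluminum alloy: M = 23.1×10⁻³
  silicon carbide: M = 20.9×10⁻³
  low-carbon steel: M = 6.18×10⁻³
  molybdenum: M = 5.74×10⁻³
  copper: M = 4.06×10⁻³
  tungsten: M = 3.52×10⁻³
Highest index: aluminum alloy.

aluminum alloy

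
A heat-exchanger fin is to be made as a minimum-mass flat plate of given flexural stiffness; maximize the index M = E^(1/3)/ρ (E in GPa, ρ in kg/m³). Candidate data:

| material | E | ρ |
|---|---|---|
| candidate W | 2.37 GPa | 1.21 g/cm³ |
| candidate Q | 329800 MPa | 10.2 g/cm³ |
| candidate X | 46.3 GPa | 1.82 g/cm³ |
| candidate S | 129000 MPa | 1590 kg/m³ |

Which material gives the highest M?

candidate S

Normalizing units and computing the index:
  candidate W: E = 2.370 GPa, ρ = 1210 kg/m³
  candidate Q: E = 329.8 GPa, ρ = 10200 kg/m³
  candidate X: E = 46.30 GPa, ρ = 1820 kg/m³
  candidate S: E = 129.0 GPa, ρ = 1590 kg/m³
  candidate S: M = 3.18×10⁻³
  candidate X: M = 1.97×10⁻³
  candidate W: M = 1.10×10⁻³
  candidate Q: M = 0.677×10⁻³
The maximum is for candidate S.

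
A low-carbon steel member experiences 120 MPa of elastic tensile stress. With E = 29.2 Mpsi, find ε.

E = 29.2 Mpsi = 201.3 GPa = 201300 MPa.
ε = σ/E = 120 / 201300 = 5.96×10⁻⁴.

5.96×10⁻⁴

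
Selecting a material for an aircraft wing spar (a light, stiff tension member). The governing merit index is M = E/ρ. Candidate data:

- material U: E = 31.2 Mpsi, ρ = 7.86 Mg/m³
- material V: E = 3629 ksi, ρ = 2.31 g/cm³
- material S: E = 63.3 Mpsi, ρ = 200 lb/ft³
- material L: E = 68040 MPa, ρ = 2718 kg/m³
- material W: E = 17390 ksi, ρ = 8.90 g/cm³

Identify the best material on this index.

material S

After converting to SI:
  material U: E = 215.1 GPa, ρ = 7860 kg/m³
  material V: E = 25.02 GPa, ρ = 2310 kg/m³
  material S: E = 436.4 GPa, ρ = 3204 kg/m³
  material L: E = 68.04 GPa, ρ = 2718 kg/m³
  material W: E = 119.9 GPa, ρ = 8900 kg/m³
  material S: M = 136 MN·m/kg
  material U: M = 27.4 MN·m/kg
  material L: M = 25.0 MN·m/kg
  material W: M = 13.5 MN·m/kg
  material V: M = 10.8 MN·m/kg
Material S has the largest M.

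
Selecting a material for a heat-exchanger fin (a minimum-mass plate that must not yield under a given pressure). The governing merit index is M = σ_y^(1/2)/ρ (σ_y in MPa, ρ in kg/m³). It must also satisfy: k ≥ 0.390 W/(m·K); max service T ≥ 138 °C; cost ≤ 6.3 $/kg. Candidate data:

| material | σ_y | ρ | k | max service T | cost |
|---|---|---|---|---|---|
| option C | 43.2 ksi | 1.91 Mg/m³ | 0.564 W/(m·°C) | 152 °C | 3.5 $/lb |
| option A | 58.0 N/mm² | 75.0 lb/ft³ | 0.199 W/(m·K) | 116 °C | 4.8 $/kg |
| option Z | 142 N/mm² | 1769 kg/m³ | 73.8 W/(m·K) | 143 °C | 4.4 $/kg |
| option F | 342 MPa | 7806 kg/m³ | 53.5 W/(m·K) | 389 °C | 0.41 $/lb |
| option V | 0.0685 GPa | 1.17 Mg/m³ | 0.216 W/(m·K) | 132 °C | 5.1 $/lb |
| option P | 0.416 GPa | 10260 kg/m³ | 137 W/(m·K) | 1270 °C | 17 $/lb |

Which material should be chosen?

Screen on constraints: k ≥ 0.390 W/(m·K); max service T ≥ 138 °C; cost ≤ 6.3 $/kg. Survivors: option Z, option F.
After converting to SI:
  option Z: σ_y = 142.0 MPa, ρ = 1769 kg/m³
  option F: σ_y = 342.0 MPa, ρ = 7806 kg/m³
  option Z: M = 6.74×10⁻³
  option F: M = 2.37×10⁻³
The maximum is for option Z.

option Z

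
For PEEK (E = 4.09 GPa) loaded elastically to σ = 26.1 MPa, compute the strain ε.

6.38×10⁻³

ε = σ/E = 26.1 / 4090 = 6.38×10⁻³.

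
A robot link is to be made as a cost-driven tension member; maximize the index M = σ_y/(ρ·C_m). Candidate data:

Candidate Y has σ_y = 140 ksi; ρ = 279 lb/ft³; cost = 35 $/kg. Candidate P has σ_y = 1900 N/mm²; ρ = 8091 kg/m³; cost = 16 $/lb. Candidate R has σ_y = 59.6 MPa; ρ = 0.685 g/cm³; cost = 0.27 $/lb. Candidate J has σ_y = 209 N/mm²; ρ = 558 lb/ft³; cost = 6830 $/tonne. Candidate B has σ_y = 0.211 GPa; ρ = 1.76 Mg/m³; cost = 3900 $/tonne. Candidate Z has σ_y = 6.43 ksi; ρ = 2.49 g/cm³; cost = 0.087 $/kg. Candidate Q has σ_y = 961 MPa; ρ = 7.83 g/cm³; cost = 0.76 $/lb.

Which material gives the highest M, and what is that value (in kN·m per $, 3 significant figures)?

candidate Z, M = 205 kN·m per $

Putting every candidate on a common basis:
  candidate Y: σ_y = 965.3 MPa, ρ = 4469 kg/m³, cost = 35.00 $/kg
  candidate P: σ_y = 1900 MPa, ρ = 8091 kg/m³, cost = 35.27 $/kg
  candidate R: σ_y = 59.60 MPa, ρ = 685.0 kg/m³, cost = 0.5952 $/kg
  candidate J: σ_y = 209.0 MPa, ρ = 8938 kg/m³, cost = 6.830 $/kg
  candidate B: σ_y = 211.0 MPa, ρ = 1760 kg/m³, cost = 3.900 $/kg
  candidate Z: σ_y = 44.33 MPa, ρ = 2490 kg/m³, cost = 0.08700 $/kg
  candidate Q: σ_y = 961.0 MPa, ρ = 7830 kg/m³, cost = 1.675 $/kg
  candidate Z: M = 205 kN·m per $
  candidate R: M = 146 kN·m per $
  candidate Q: M = 73.3 kN·m per $
  candidate B: M = 30.7 kN·m per $
  candidate P: M = 6.66 kN·m per $
  candidate Y: M = 6.17 kN·m per $
  candidate J: M = 3.42 kN·m per $
Highest index: candidate Z.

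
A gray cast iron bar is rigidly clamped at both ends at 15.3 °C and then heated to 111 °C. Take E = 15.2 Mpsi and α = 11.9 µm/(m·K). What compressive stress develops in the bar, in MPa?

E = 15.2 Mpsi = 104.8 GPa.
ΔT = 95.70 K. Constrained thermal stress σ = E·α·ΔT = 104.8×10³ MPa × 11.9×10⁻⁶ × 95.70 = 119 MPa (compressive).

119 MPa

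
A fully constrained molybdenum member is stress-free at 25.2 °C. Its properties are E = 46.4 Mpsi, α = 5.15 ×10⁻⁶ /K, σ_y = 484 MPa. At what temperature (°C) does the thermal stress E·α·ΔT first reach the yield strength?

E = 46.4 Mpsi = 319.9 GPa.
E·α·ΔT = 484.0 MPa ⇒ ΔT = 484.0 / (319.9×10³ × 5.15×10⁻⁶) = 293.8 K.
T = 25.2 + 293.8 = 319.0 °C.

319 °C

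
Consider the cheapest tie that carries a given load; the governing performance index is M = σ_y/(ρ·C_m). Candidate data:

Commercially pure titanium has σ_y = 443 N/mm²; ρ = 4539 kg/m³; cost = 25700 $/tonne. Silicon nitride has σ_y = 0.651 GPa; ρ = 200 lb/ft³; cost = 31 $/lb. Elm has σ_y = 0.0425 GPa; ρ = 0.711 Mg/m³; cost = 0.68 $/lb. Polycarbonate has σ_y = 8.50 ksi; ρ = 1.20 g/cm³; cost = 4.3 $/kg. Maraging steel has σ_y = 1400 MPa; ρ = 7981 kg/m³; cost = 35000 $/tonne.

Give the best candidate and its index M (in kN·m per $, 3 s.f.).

Convert each candidate to consistent units, then evaluate M:
  commercially pure titanium: σ_y = 443.0 MPa, ρ = 4539 kg/m³, cost = 25.70 $/kg
  silicon nitride: σ_y = 651.0 MPa, ρ = 3204 kg/m³, cost = 68.34 $/kg
  elm: σ_y = 42.50 MPa, ρ = 711.0 kg/m³, cost = 1.499 $/kg
  polycarbonate: σ_y = 58.61 MPa, ρ = 1200 kg/m³, cost = 4.300 $/kg
  maraging steel: σ_y = 1400 MPa, ρ = 7981 kg/m³, cost = 35.00 $/kg
  elm: M = 39.9 kN·m per $
  polycarbonate: M = 11.4 kN·m per $
  maraging steel: M = 5.01 kN·m per $
  commercially pure titanium: M = 3.80 kN·m per $
  silicon nitride: M = 2.97 kN·m per $
The maximum is for elm.

elm, M = 39.9 kN·m per $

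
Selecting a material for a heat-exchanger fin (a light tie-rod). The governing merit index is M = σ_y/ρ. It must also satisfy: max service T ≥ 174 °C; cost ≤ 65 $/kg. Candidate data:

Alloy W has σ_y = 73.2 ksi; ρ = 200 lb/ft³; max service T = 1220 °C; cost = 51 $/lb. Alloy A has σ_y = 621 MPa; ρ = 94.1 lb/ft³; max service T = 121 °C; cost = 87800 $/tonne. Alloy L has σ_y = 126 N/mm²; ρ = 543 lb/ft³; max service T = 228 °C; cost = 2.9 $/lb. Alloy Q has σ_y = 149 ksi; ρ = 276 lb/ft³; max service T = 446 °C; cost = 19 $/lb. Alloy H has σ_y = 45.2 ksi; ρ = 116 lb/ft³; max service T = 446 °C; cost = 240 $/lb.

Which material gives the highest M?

Screen on constraints: max service T ≥ 174 °C; cost ≤ 65 $/kg. Survivors: alloy L, alloy Q.
After converting to SI:
  alloy L: σ_y = 126.0 MPa, ρ = 8698 kg/m³
  alloy Q: σ_y = 1027 MPa, ρ = 4421 kg/m³
  alloy Q: M = 232 kN·m/kg
  alloy L: M = 14.5 kN·m/kg
Highest index: alloy Q.

alloy Q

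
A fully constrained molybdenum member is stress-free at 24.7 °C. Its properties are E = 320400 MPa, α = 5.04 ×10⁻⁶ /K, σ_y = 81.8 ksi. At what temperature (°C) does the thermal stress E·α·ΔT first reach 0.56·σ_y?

E = 320400 MPa = 320.4 GPa.
σ_y = 81.8 ksi = 564.0 MPa.
E·α·ΔT = 315.8 MPa ⇒ ΔT = 315.8 / (320.4×10³ × 5.04×10⁻⁶) = 195.6 K.
T = 24.7 + 195.6 = 220.3 °C.

220 °C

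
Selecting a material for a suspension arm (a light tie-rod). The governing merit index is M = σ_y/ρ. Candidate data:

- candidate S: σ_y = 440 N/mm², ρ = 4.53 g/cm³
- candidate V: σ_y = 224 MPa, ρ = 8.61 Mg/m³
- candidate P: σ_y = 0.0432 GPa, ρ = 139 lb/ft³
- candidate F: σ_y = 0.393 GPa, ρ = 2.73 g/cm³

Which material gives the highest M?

candidate F

In SI units:
  candidate S: σ_y = 440.0 MPa, ρ = 4530 kg/m³
  candidate V: σ_y = 224.0 MPa, ρ = 8610 kg/m³
  candidate P: σ_y = 43.20 MPa, ρ = 2227 kg/m³
  candidate F: σ_y = 393.0 MPa, ρ = 2730 kg/m³
  candidate F: M = 144 kN·m/kg
  candidate S: M = 97.1 kN·m/kg
  candidate V: M = 26.0 kN·m/kg
  candidate P: M = 19.4 kN·m/kg
Candidate F ranks first.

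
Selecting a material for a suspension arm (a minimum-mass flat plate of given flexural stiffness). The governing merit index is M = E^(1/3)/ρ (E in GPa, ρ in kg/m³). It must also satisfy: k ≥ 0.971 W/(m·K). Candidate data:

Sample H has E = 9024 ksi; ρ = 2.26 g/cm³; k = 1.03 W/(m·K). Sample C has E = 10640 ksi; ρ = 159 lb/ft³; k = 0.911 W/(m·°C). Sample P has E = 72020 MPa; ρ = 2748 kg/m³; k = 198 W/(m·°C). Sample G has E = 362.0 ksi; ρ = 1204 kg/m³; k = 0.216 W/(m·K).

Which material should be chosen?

Screen on constraints: k ≥ 0.971 W/(m·K). Survivors: sample H, sample P.
After converting to SI:
  sample H: E = 62.22 GPa, ρ = 2260 kg/m³
  sample P: E = 72.02 GPa, ρ = 2748 kg/m³
  sample H: M = 1.75×10⁻³
  sample P: M = 1.51×10⁻³
The maximum is for sample H.

sample H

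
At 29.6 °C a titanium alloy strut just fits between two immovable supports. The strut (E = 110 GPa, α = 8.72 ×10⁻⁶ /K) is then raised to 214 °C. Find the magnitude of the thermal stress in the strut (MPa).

ΔT = 184.4 K. Constrained thermal stress σ = E·α·ΔT = 110.0×10³ MPa × 8.72×10⁻⁶ × 184.4 = 177 MPa (compressive).

177 MPa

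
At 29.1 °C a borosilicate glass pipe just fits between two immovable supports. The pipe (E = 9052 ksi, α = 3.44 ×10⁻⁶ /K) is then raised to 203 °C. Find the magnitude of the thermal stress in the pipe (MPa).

37.3 MPa

E = 9052 ksi = 62.41 GPa.
ΔT = 173.9 K. Constrained thermal stress σ = E·α·ΔT = 62.41×10³ MPa × 3.44×10⁻⁶ × 173.9 = 37.3 MPa (compressive).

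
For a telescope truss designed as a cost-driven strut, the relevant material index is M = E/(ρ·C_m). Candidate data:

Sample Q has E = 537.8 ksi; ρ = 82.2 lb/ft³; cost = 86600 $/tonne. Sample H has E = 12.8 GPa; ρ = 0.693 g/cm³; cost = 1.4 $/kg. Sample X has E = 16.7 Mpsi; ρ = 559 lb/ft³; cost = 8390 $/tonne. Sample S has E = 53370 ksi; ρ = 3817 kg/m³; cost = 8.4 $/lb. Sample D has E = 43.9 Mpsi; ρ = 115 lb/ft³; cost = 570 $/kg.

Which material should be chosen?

In SI units:
  sample Q: E = 3.708 GPa, ρ = 1317 kg/m³, cost = 86.60 $/kg
  sample H: E = 12.80 GPa, ρ = 693.0 kg/m³, cost = 1.400 $/kg
  sample X: E = 115.1 GPa, ρ = 8954 kg/m³, cost = 8.390 $/kg
  sample S: E = 368.0 GPa, ρ = 3817 kg/m³, cost = 18.52 $/kg
  sample D: E = 302.7 GPa, ρ = 1842 kg/m³, cost = 570.0 $/kg
  sample H: M = 13.2 MN·m per $
  sample S: M = 5.21 MN·m per $
  sample X: M = 1.53 MN·m per $
  sample D: M = 0.288 MN·m per $
  sample Q: M = 0.0325 MN·m per $
Sample H ranks first.

sample H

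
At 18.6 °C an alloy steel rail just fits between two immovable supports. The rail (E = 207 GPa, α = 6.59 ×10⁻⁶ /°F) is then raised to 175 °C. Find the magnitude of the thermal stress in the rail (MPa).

α = 6.59×10⁻⁶/°F × 9/5 = 11.9×10⁻⁶/K.
ΔT = 156.4 K. Constrained thermal stress σ = E·α·ΔT = 207.0×10³ MPa × 11.9×10⁻⁶ × 156.4 = 384 MPa (compressive).

384 MPa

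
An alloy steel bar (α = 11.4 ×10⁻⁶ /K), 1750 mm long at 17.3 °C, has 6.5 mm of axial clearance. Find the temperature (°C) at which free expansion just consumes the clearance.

343 °C

α·L₀·ΔT = 6.5 mm ⇒ ΔT = 6.5 / (11.4×10⁻⁶ × 1750.0) = 325.8 K.
T = 17.3 + 325.8 = 343.1 °C.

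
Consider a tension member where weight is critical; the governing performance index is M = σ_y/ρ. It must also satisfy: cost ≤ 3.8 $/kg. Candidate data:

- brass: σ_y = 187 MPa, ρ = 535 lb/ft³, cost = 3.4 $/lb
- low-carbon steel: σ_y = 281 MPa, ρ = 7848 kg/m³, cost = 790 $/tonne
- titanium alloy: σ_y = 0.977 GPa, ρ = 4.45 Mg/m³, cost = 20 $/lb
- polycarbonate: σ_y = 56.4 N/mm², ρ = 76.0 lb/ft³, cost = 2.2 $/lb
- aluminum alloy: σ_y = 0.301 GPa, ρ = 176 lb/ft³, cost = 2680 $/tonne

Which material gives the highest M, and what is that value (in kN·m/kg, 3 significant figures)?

Screen on constraints: cost ≤ 3.8 $/kg. Survivors: low-carbon steel, aluminum alloy.
Putting every candidate on a common basis:
  low-carbon steel: σ_y = 281.0 MPa, ρ = 7848 kg/m³
  aluminum alloy: σ_y = 301.0 MPa, ρ = 2819 kg/m³
  aluminum alloy: M = 107 kN·m/kg
  low-carbon steel: M = 35.8 kN·m/kg
Aluminum alloy has the largest M.

aluminum alloy, M = 107 kN·m/kg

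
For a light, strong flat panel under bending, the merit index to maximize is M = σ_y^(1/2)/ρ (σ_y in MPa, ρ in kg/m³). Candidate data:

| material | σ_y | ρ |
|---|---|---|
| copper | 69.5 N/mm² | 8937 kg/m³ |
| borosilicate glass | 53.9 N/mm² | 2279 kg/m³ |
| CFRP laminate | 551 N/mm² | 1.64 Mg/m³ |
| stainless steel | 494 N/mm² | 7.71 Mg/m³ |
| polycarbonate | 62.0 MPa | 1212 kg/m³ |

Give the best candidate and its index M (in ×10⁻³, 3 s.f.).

Convert each candidate to consistent units, then evaluate M:
  copper: σ_y = 69.50 MPa, ρ = 8937 kg/m³
  borosilicate glass: σ_y = 53.90 MPa, ρ = 2279 kg/m³
  CFRP laminate: σ_y = 551.0 MPa, ρ = 1640 kg/m³
  stainless steel: σ_y = 494.0 MPa, ρ = 7710 kg/m³
  polycarbonate: σ_y = 62.00 MPa, ρ = 1212 kg/m³
  CFRP laminate: M = 14.3×10⁻³
  polycarbonate: M = 6.50×10⁻³
  borosilicate glass: M = 3.22×10⁻³
  stainless steel: M = 2.88×10⁻³
  copper: M = 0.933×10⁻³
The maximum is for CFRP laminate.

CFRP laminate, M = 14.3×10⁻³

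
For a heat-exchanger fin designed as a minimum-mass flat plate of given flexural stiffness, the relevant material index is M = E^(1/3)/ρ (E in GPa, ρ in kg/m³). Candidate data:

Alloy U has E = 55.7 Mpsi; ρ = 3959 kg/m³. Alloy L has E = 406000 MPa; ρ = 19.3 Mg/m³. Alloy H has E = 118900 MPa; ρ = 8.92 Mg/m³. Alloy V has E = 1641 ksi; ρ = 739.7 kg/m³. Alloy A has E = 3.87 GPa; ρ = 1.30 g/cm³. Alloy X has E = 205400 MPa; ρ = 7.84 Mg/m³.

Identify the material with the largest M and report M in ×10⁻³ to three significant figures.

alloy V, M = 3.03×10⁻³

Normalizing units and computing the index:
  alloy U: E = 384.0 GPa, ρ = 3959 kg/m³
  alloy L: E = 406.0 GPa, ρ = 19300 kg/m³
  alloy H: E = 118.9 GPa, ρ = 8920 kg/m³
  alloy V: E = 11.31 GPa, ρ = 739.7 kg/m³
  alloy A: E = 3.870 GPa, ρ = 1300 kg/m³
  alloy X: E = 205.4 GPa, ρ = 7840 kg/m³
  alloy V: M = 3.03×10⁻³
  alloy U: M = 1.84×10⁻³
  alloy A: M = 1.21×10⁻³
  alloy X: M = 0.753×10⁻³
  alloy H: M = 0.551×10⁻³
  alloy L: M = 0.384×10⁻³
Highest index: alloy V.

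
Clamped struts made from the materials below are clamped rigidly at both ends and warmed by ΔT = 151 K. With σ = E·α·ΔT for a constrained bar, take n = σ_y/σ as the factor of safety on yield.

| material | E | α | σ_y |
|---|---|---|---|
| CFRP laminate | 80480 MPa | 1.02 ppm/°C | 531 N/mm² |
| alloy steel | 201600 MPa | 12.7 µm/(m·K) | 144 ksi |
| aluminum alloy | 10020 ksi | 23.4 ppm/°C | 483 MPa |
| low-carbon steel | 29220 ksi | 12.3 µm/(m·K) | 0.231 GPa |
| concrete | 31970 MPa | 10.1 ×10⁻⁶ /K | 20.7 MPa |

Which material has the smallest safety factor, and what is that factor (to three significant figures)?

concrete, n = 0.425

Converting E to GPa, α to ×10⁻⁶/K, σ_y to MPa, then σ and n for each:
  CFRP laminate: E = 80.48, α = 1.02, σ_y = 531.0 → σ = 12.4 MPa, n = 42.8
  alloy steel: E = 201.6, α = 12.7, σ_y = 992.8 → σ = 387 MPa, n = 2.57
  aluminum alloy: E = 69.09, α = 23.4, σ_y = 483.0 → σ = 244 MPa, n = 1.98
  low-carbon steel: E = 201.5, α = 12.3, σ_y = 231.0 → σ = 374 MPa, n = 0.617
  concrete: E = 31.97, α = 10.1, σ_y = 20.70 → σ = 48.8 MPa, n = 0.425
Concrete has the lowest safety factor, n = 0.425.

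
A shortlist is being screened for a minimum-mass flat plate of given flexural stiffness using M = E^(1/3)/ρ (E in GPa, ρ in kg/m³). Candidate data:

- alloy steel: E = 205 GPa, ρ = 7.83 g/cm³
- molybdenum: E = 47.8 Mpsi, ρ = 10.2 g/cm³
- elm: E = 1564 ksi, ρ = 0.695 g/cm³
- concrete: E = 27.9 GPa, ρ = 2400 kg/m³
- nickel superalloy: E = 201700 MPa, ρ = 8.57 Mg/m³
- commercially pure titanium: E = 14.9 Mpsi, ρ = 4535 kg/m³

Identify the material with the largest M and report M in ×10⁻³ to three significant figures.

elm, M = 3.18×10⁻³

Convert each candidate to consistent units, then evaluate M:
  alloy steel: E = 205.0 GPa, ρ = 7830 kg/m³
  molybdenum: E = 329.6 GPa, ρ = 10200 kg/m³
  elm: E = 10.78 GPa, ρ = 695.0 kg/m³
  concrete: E = 27.90 GPa, ρ = 2400 kg/m³
  nickel superalloy: E = 201.7 GPa, ρ = 8570 kg/m³
  commercially pure titanium: E = 102.7 GPa, ρ = 4535 kg/m³
  elm: M = 3.18×10⁻³
  concrete: M = 1.26×10⁻³
  commercially pure titanium: M = 1.03×10⁻³
  alloy steel: M = 0.753×10⁻³
  nickel superalloy: M = 0.684×10⁻³
  molybdenum: M = 0.677×10⁻³
Elm ranks first.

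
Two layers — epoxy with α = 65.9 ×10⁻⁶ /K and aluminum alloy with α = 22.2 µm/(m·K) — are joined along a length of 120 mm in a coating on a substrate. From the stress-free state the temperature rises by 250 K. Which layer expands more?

α(epoxy) = 65.9×10⁻⁶/K vs α(aluminum alloy) = 22.2×10⁻⁶/K.
Higher α expands more for the same ΔT: epoxy.

epoxy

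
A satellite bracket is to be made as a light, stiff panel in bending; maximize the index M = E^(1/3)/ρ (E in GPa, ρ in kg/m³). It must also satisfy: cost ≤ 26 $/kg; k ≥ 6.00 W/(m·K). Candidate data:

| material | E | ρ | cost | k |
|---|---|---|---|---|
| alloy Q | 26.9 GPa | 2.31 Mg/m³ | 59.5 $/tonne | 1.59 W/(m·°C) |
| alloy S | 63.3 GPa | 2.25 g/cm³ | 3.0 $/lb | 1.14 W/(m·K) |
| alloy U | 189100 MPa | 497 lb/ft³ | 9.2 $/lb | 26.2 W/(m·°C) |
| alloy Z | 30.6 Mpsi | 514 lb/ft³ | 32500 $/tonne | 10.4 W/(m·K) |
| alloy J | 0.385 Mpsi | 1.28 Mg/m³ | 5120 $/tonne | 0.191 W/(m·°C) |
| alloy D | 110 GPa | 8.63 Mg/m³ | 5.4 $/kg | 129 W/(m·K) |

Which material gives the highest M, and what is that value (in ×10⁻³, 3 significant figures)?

Screen on constraints: cost ≤ 26 $/kg; k ≥ 6.00 W/(m·K). Survivors: alloy U, alloy D.
In SI units:
  alloy U: E = 189.1 GPa, ρ = 7961 kg/m³
  alloy D: E = 110.0 GPa, ρ = 8630 kg/m³
  alloy U: M = 0.721×10⁻³
  alloy D: M = 0.555×10⁻³
Highest index: alloy U.

alloy U, M = 0.721×10⁻³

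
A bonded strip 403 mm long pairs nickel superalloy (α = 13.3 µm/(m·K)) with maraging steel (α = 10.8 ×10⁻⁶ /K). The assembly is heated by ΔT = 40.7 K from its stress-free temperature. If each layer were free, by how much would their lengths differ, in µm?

Δα = |13.3 − 10.8|×10⁻⁶/K = 2.50×10⁻⁶/K.
ΔL_mismatch = Δα·L·ΔT = 2.50×10⁻⁶ × 403.0 mm × 40.7 K = 41.0 µm.

41.0 µm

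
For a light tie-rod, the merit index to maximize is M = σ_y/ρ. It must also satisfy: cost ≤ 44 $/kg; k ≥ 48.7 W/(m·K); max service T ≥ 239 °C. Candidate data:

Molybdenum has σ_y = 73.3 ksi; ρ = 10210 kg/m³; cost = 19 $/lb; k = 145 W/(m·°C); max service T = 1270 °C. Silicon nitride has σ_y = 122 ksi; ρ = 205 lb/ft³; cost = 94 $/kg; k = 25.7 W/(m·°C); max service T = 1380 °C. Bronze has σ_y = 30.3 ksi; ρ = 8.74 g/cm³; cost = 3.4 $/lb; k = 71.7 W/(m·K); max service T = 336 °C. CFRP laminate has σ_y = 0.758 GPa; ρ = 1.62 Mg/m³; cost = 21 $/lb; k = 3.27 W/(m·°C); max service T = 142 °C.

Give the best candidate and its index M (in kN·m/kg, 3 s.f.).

molybdenum, M = 49.5 kN·m/kg

Screen on constraints: cost ≤ 44 $/kg; k ≥ 48.7 W/(m·K); max service T ≥ 239 °C. Survivors: molybdenum, bronze.
In SI units:
  molybdenum: σ_y = 505.4 MPa, ρ = 10210 kg/m³
  bronze: σ_y = 208.9 MPa, ρ = 8740 kg/m³
  molybdenum: M = 49.5 kN·m/kg
  bronze: M = 23.9 kN·m/kg
The maximum is for molybdenum.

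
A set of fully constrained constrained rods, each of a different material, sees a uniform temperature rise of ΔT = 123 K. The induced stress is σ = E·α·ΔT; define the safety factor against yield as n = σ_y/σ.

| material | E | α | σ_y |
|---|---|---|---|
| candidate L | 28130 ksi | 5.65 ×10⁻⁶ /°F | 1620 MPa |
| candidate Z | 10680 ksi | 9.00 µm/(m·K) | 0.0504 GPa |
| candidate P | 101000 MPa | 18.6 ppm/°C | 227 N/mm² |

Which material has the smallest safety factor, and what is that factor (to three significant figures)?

Converting E to GPa, α to ×10⁻⁶/K, σ_y to MPa, then σ and n for each:
  candidate L: E = 193.9, α = 10.2, σ_y = 1620 → σ = 243 MPa, n = 6.68
  candidate Z: E = 73.64, α = 9.00, σ_y = 50.40 → σ = 81.5 MPa, n = 0.618
  candidate P: E = 101.0, α = 18.6, σ_y = 227.0 → σ = 231 MPa, n = 0.982
Candidate Z has the lowest safety factor, n = 0.618.

candidate Z, n = 0.618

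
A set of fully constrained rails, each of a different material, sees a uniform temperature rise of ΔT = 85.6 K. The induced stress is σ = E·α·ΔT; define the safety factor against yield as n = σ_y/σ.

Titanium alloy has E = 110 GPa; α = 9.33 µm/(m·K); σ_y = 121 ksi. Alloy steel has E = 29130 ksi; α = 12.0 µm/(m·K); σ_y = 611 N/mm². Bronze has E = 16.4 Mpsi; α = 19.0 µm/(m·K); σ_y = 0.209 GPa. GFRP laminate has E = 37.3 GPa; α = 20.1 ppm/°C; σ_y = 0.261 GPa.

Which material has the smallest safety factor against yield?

bronze

Converting E to GPa, α to ×10⁻⁶/K, σ_y to MPa, then σ and n for each:
  titanium alloy: E = 110.0, α = 9.33, σ_y = 834.3 → σ = 87.9 MPa, n = 9.50
  alloy steel: E = 200.8, α = 12.0, σ_y = 611.0 → σ = 206 MPa, n = 2.96
  bronze: E = 113.1, α = 19.0, σ_y = 209.0 → σ = 184 MPa, n = 1.14
  GFRP laminate: E = 37.30, α = 20.1, σ_y = 261.0 → σ = 64.2 MPa, n = 4.07
The minimum is bronze at n = 1.14.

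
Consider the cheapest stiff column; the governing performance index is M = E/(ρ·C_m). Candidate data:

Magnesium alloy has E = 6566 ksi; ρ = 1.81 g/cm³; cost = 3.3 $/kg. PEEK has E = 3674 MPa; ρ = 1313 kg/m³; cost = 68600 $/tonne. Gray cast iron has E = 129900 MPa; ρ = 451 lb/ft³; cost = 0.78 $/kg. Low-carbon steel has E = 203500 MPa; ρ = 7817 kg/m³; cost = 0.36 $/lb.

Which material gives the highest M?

low-carbon steel

Normalizing units and computing the index:
  magnesium alloy: E = 45.27 GPa, ρ = 1810 kg/m³, cost = 3.300 $/kg
  PEEK: E = 3.674 GPa, ρ = 1313 kg/m³, cost = 68.60 $/kg
  gray cast iron: E = 129.9 GPa, ρ = 7224 kg/m³, cost = 0.7800 $/kg
  low-carbon steel: E = 203.5 GPa, ρ = 7817 kg/m³, cost = 0.7937 $/kg
  low-carbon steel: M = 32.8 MN·m per $
  gray cast iron: M = 23.1 MN·m per $
  magnesium alloy: M = 7.58 MN·m per $
  PEEK: M = 0.0408 MN·m per $
Low-carbon steel ranks first.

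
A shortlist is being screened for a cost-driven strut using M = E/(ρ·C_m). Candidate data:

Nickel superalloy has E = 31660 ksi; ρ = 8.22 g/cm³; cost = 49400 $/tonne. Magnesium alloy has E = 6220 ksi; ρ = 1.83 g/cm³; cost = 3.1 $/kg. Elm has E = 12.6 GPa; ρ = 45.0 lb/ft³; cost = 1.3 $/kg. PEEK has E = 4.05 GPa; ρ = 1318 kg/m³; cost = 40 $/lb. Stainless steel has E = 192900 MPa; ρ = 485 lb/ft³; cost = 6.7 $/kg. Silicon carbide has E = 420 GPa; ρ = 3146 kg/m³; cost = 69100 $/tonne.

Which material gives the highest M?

After converting to SI:
  nickel superalloy: E = 218.3 GPa, ρ = 8220 kg/m³, cost = 49.40 $/kg
  magnesium alloy: E = 42.89 GPa, ρ = 1830 kg/m³, cost = 3.100 $/kg
  elm: E = 12.60 GPa, ρ = 720.8 kg/m³, cost = 1.300 $/kg
  PEEK: E = 4.050 GPa, ρ = 1318 kg/m³, cost = 88.18 $/kg
  stainless steel: E = 192.9 GPa, ρ = 7769 kg/m³, cost = 6.700 $/kg
  silicon carbide: E = 420.0 GPa, ρ = 3146 kg/m³, cost = 69.10 $/kg
  elm: M = 13.4 MN·m per $
  magnesium alloy: M = 7.56 MN·m per $
  stainless steel: M = 3.71 MN·m per $
  silicon carbide: M = 1.93 MN·m per $
  nickel superalloy: M = 0.538 MN·m per $
  PEEK: M = 0.0348 MN·m per $
Elm ranks first.

elm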